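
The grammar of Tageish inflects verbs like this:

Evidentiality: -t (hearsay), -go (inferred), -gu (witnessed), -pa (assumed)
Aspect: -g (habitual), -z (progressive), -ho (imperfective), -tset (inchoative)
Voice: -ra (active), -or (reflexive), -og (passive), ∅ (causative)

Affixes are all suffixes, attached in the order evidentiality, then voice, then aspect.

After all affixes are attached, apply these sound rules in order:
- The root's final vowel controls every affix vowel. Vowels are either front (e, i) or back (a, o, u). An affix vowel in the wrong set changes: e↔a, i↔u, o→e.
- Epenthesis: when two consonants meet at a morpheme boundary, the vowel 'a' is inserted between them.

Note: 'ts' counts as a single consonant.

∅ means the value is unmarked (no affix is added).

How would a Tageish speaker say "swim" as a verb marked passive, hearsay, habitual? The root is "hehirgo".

hehirgotogag

Attach evidentiality hearsay -t → hehirgot.
Attach voice passive -og → hehirgotog.
Attach aspect habitual -g → hehirgotogg.
Vowel harmony: no change.
Apply epenthesis: hehirgotogg → hehirgotogag.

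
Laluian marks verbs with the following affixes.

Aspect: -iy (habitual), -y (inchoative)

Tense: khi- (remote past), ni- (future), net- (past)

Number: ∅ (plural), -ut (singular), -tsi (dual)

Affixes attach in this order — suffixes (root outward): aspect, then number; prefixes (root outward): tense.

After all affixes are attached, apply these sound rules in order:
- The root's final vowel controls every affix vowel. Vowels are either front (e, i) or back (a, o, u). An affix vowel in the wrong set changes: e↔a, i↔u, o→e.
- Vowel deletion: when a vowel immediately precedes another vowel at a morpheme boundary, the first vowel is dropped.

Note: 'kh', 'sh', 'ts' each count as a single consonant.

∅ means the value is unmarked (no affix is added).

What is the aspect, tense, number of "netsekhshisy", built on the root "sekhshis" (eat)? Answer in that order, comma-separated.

inchoative, past, plural

Segment: net-sekhshis-y.
aspect: -y → inchoative.
tense: net- → past.
number: ∅ → plural.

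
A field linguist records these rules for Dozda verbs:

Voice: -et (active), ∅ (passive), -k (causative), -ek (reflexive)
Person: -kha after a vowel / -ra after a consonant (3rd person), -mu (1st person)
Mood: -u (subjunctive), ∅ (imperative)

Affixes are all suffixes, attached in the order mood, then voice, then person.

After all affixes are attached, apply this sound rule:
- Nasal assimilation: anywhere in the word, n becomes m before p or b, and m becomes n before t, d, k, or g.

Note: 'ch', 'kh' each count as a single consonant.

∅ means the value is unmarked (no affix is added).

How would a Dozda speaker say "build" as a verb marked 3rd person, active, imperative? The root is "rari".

mood = imperative: zero marking, form stays rari.
Attach voice active -et → rariet.
Attach person 3rd person -ra (after consonant 't') → rarietra.
Nasal assimilation: no change.

rarietra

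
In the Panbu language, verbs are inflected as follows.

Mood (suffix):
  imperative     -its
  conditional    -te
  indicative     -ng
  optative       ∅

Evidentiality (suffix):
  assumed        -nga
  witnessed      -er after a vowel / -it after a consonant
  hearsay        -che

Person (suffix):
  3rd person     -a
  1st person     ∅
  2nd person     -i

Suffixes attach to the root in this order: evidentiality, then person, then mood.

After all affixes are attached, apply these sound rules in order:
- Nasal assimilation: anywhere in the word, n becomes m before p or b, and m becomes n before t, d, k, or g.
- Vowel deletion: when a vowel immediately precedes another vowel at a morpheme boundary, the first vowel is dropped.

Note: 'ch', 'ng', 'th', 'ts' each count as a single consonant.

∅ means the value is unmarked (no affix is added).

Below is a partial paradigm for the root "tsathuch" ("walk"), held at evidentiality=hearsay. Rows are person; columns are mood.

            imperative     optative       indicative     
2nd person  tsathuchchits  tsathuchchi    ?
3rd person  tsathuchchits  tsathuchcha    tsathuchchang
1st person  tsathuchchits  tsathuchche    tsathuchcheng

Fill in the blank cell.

Attach evidentiality hearsay -che → tsathuchche.
Attach person 2nd person -i → tsathuchchei.
Attach mood indicative -ng → tsathuchcheing.
Nasal assimilation: no change.
Apply vowel deletion: tsathuchcheing → tsathuchching.

tsathuchching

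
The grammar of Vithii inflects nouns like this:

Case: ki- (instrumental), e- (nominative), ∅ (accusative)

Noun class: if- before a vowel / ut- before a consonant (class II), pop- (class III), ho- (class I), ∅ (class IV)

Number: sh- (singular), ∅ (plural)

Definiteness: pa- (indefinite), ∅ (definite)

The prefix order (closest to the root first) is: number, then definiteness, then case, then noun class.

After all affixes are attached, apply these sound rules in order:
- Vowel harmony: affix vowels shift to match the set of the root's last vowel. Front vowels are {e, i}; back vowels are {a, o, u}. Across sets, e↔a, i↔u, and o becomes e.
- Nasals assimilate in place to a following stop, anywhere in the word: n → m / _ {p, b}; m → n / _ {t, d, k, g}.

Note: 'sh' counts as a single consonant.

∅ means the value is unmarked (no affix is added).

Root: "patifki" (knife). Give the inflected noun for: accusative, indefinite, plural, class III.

number = plural: zero marking, form stays patifki.
Attach definiteness indefinite pa- → papatifki.
case = accusative: zero marking, form stays papatifki.
Attach noun class class III pop- → poppapatifki.
Apply vowel harmony: poppapatifki → peppepatifki.
Nasal assimilation: no change.

peppepatifki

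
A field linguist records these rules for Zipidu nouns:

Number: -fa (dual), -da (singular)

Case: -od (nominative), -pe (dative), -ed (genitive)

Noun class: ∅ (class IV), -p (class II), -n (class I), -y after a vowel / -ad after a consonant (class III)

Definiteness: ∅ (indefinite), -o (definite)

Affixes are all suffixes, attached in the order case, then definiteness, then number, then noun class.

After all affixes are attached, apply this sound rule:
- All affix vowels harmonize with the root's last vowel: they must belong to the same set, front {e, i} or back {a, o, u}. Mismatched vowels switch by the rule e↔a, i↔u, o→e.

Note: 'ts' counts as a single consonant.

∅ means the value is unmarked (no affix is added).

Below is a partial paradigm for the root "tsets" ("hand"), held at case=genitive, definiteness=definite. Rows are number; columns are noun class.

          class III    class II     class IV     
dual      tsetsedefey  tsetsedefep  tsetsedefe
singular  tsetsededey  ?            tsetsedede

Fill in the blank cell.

Attach case genitive -ed → tsetsed.
Attach definiteness definite -o → tsetsedo.
Attach number singular -da → tsetsedoda.
Attach noun class class II -p → tsetsedodap.
Apply vowel harmony: tsetsedodap → tsetsededep.

tsetsededep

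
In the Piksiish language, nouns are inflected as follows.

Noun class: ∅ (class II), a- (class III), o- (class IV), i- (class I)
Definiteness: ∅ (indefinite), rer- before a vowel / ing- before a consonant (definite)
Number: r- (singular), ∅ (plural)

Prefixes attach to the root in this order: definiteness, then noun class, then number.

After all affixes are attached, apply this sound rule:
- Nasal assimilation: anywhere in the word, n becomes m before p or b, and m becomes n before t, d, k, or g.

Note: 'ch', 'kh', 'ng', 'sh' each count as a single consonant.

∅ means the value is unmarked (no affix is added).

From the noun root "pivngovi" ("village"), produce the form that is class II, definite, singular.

ringpivngovi

Attach definiteness definite ing- (before consonant 'p') → ingpivngovi.
noun class = class II: zero marking, form stays ingpivngovi.
Attach number singular r- → ringpivngovi.
Nasal assimilation: no change.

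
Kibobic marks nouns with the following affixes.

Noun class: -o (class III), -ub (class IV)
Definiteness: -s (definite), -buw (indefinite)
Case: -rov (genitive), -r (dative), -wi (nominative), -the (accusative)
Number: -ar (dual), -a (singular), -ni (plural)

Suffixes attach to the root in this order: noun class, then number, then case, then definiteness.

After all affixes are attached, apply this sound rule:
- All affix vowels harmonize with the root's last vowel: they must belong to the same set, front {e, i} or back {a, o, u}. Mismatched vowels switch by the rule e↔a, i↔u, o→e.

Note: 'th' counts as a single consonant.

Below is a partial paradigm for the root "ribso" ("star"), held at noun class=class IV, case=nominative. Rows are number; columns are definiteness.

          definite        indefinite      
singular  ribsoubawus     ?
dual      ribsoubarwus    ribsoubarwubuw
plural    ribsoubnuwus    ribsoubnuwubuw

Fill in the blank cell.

ribsoubawubuw

Attach noun class class IV -ub → ribsoub.
Attach number singular -a → ribsouba.
Attach case nominative -wi → ribsoubawi.
Attach definiteness indefinite -buw → ribsoubawibuw.
Apply vowel harmony: ribsoubawibuw → ribsoubawubuw.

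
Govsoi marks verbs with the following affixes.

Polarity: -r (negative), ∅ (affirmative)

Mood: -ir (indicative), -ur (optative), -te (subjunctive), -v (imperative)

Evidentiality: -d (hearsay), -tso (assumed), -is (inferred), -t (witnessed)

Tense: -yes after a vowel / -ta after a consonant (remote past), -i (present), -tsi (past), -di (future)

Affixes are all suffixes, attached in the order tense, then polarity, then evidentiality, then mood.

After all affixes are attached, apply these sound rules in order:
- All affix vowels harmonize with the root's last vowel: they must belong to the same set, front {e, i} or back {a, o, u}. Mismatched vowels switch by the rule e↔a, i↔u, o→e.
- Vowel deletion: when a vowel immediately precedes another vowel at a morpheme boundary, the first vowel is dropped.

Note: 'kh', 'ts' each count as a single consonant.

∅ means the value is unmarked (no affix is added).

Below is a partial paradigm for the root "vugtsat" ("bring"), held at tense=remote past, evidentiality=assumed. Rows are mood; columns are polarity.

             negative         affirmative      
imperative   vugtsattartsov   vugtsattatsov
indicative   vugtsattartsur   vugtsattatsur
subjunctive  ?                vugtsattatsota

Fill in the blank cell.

Attach tense remote past -ta (after consonant 't') → vugtsatta.
Attach polarity negative -r → vugtsattar.
Attach evidentiality assumed -tso → vugtsattartso.
Attach mood subjunctive -te → vugtsattartsote.
Apply vowel harmony: vugtsattartsote → vugtsattartsota.
Vowel deletion: no change.

vugtsattartsota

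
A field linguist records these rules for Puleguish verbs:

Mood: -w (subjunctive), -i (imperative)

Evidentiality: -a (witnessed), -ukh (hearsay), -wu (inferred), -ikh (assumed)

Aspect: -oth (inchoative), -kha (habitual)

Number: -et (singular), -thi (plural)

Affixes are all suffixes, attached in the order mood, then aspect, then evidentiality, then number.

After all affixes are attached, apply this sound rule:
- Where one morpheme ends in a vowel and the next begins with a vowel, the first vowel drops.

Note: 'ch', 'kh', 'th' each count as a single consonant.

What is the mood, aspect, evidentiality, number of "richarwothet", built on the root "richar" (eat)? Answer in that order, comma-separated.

subjunctive, inchoative, witnessed, singular

Segment: richar-w-oth-a-et.
mood: -w → subjunctive.
aspect: -oth → inchoative.
evidentiality: -a → witnessed.
number: -et → singular.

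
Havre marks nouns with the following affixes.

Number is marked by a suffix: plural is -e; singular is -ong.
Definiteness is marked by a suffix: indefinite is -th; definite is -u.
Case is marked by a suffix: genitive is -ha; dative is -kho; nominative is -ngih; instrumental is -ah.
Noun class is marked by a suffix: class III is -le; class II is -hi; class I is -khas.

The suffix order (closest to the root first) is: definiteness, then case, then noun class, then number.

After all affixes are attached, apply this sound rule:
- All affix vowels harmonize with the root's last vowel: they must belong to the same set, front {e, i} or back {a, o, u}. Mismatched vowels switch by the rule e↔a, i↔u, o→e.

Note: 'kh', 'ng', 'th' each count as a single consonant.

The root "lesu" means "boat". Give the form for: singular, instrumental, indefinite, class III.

Attach definiteness indefinite -th → lesuth.
Attach case instrumental -ah → lesuthah.
Attach noun class class III -le → lesuthahle.
Attach number singular -ong → lesuthahleong.
Apply vowel harmony: lesuthahleong → lesuthahlaong.

lesuthahlaong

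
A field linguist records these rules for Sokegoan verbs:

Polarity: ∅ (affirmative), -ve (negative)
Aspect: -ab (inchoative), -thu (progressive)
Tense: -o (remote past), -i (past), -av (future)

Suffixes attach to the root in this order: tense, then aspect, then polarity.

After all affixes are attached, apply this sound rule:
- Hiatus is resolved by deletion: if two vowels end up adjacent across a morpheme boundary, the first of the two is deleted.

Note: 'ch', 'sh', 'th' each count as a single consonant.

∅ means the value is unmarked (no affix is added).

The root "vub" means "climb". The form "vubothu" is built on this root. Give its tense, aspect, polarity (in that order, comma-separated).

Segment: vub-o-thu.
tense: -o → remote past.
aspect: -thu → progressive.
polarity: ∅ → affirmative.

remote past, progressive, affirmative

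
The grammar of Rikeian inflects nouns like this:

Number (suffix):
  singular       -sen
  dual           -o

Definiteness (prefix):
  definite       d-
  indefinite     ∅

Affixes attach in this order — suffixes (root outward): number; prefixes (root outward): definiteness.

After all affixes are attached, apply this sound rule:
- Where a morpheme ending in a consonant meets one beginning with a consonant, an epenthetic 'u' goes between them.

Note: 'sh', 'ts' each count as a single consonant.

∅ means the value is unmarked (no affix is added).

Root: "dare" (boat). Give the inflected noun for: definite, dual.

dudareo

Attach definiteness definite d- → ddare.
Attach number dual -o → ddareo.
Apply epenthesis: ddareo → dudareo.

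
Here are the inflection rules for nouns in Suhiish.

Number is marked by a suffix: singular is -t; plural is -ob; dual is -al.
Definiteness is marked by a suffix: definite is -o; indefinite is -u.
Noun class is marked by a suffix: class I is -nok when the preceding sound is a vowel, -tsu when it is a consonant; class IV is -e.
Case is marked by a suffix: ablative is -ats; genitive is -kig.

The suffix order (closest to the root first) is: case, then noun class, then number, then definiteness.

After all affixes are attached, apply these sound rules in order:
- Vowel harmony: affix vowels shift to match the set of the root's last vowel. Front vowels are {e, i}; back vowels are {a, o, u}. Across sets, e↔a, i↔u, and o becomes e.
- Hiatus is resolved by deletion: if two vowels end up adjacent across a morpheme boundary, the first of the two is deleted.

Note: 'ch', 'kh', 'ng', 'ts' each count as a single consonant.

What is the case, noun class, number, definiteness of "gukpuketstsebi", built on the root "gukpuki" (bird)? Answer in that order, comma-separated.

ablative, class I, plural, indefinite

Segment: gukpuki-ats-tsu-ob-u.
case: -ats → ablative.
noun class: -nok/tsu → class I.
number: -ob → plural.
definiteness: -u → indefinite.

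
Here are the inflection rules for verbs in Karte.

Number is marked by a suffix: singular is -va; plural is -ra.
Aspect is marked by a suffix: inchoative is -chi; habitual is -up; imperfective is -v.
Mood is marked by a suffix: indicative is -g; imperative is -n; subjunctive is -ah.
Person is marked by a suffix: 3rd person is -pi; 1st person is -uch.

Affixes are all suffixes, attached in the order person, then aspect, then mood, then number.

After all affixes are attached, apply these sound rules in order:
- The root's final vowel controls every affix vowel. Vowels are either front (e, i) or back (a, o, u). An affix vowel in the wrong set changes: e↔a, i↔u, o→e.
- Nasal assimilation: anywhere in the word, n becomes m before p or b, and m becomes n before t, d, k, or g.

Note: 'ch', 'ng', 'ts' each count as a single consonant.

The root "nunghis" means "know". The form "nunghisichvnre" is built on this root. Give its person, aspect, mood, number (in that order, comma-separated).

1st person, imperfective, imperative, plural

Segment: nunghis-uch-v-n-ra.
person: -uch → 1st person.
aspect: -v → imperfective.
mood: -n → imperative.
number: -ra → plural.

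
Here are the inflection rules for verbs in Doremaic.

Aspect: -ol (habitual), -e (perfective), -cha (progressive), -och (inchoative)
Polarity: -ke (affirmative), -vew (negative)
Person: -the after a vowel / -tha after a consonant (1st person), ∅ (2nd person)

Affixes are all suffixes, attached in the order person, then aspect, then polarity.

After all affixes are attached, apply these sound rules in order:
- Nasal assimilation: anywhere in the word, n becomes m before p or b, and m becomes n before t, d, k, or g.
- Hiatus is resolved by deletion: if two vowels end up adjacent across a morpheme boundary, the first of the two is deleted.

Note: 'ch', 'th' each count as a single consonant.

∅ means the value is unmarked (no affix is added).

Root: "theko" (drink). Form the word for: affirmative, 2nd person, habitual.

thekolke

person = 2nd person: zero marking, form stays theko.
Attach aspect habitual -ol → thekool.
Attach polarity affirmative -ke → thekoolke.
Nasal assimilation: no change.
Apply vowel deletion: thekoolke → thekolke.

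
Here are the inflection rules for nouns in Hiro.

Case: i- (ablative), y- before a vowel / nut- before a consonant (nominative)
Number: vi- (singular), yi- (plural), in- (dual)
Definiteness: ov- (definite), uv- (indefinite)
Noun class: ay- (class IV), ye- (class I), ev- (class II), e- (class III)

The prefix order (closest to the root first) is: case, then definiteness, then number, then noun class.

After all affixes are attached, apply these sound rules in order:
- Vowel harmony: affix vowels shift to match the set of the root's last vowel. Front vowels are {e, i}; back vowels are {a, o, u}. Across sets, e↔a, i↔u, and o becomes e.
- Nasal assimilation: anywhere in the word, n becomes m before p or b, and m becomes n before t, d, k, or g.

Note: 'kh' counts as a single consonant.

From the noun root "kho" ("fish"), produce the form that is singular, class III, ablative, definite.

Attach case ablative i- → ikho.
Attach definiteness definite ov- → ovikho.
Attach number singular vi- → viovikho.
Attach noun class class III e- → eviovikho.
Apply vowel harmony: eviovikho → avuovukho.
Nasal assimilation: no change.

avuovukho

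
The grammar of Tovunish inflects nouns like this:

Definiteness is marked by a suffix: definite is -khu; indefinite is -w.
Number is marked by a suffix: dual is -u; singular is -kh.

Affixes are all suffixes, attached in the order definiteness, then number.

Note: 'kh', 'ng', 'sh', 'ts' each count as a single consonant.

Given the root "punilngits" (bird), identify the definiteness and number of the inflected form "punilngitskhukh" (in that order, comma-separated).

Segment: punilngits-khu-kh.
definiteness: -khu → definite.
number: -kh → singular.

definite, singular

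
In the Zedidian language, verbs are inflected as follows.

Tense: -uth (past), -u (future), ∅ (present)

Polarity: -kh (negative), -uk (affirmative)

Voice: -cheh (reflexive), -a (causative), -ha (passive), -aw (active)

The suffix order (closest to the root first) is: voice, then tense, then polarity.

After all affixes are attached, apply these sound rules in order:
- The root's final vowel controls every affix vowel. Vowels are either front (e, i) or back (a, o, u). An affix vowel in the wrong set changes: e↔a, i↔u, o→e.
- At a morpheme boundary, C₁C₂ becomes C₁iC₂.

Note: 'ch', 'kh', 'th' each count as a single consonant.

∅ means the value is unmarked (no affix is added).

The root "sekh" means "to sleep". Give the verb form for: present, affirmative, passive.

Attach voice passive -ha → sekhha.
tense = present: zero marking, form stays sekhha.
Attach polarity affirmative -uk → sekhhauk.
Apply vowel harmony: sekhhauk → sekhheik.
Apply epenthesis: sekhheik → sekhiheik.

sekhiheik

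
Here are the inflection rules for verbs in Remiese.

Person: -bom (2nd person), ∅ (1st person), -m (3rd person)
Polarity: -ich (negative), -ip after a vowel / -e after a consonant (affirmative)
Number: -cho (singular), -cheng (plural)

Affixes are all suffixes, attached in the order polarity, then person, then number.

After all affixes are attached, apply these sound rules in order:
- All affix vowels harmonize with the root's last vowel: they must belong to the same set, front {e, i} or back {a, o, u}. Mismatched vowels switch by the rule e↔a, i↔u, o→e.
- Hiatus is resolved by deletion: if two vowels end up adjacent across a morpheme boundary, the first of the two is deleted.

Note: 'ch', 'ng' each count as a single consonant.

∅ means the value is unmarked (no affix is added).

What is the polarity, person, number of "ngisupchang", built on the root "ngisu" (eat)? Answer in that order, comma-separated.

Segment: ngisu-ip-cheng.
polarity: -ip/e → affirmative.
person: ∅ → 1st person.
number: -cheng → plural.

affirmative, 1st person, plural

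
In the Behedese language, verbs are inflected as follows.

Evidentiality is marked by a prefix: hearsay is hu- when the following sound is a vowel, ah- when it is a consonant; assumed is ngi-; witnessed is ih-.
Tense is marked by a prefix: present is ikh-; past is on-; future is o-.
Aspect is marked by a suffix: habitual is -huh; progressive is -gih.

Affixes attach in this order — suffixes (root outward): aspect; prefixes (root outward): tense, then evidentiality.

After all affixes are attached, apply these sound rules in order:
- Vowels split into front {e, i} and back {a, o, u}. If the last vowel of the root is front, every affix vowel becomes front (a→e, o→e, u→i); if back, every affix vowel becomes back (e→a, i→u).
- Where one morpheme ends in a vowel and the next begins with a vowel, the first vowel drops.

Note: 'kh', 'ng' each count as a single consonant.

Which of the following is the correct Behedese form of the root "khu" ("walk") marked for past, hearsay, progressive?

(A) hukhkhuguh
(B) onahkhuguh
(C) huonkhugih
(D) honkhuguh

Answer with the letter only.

D

Attach tense past on- → onkhu.
Attach evidentiality hearsay hu- (before vowel 'o') → huonkhu.
Attach aspect progressive -gih → huonkhugih.
Apply vowel harmony: huonkhugih → huonkhuguh.
Apply vowel deletion: huonkhuguh → honkhuguh.
So the correct form is honkhuguh, option (D).
(C) huonkhugih is wrong: it fails to apply the sound rule(s).
(A) hukhkhuguh is wrong: it uses present instead of past for tense.
(B) onahkhuguh is wrong: it has the affixes in the wrong order.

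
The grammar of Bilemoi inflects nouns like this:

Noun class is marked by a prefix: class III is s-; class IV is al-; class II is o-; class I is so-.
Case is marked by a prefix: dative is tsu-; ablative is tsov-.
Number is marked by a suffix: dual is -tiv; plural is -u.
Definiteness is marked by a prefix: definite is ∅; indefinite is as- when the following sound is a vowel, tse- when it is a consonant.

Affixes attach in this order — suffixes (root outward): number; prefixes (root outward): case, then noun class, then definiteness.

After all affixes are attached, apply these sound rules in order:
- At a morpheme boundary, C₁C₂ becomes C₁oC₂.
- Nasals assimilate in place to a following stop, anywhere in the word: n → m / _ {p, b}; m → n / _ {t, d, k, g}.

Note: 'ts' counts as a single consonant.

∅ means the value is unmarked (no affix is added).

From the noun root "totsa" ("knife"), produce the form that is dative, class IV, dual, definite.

alotsutotsativ

Attach number dual -tiv → totsativ.
Attach case dative tsu- → tsutotsativ.
Attach noun class class IV al- → altsutotsativ.
definiteness = definite: zero marking, form stays altsutotsativ.
Apply epenthesis: altsutotsativ → alotsutotsativ.
Nasal assimilation: no change.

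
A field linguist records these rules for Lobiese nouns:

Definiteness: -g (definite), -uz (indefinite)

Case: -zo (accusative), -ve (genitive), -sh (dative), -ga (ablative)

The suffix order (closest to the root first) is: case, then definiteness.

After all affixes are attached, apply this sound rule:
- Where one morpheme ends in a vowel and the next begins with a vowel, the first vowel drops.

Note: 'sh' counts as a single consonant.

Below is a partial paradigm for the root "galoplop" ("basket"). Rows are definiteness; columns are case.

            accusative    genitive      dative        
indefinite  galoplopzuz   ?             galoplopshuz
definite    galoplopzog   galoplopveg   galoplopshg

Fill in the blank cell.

Attach case genitive -ve → galoplopve.
Attach definiteness indefinite -uz → galoplopveuz.
Apply vowel deletion: galoplopveuz → galoplopvuz.

galoplopvuz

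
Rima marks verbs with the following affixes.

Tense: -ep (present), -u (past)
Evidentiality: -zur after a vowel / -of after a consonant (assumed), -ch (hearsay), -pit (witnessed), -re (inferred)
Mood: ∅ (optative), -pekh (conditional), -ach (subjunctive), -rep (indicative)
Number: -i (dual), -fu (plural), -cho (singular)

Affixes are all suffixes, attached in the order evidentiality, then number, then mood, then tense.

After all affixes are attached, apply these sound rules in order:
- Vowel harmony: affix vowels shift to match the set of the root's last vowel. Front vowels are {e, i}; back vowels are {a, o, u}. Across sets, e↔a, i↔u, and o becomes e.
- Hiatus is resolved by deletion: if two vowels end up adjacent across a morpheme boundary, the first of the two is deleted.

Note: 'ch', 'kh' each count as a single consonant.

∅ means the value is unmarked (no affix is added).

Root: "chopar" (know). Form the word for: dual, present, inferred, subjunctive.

choparrachap

Attach evidentiality inferred -re → choparre.
Attach number dual -i → choparrei.
Attach mood subjunctive -ach → choparreiach.
Attach tense present -ep → choparreiachep.
Apply vowel harmony: choparreiachep → choparrauachap.
Apply vowel deletion: choparrauachap → choparrachap.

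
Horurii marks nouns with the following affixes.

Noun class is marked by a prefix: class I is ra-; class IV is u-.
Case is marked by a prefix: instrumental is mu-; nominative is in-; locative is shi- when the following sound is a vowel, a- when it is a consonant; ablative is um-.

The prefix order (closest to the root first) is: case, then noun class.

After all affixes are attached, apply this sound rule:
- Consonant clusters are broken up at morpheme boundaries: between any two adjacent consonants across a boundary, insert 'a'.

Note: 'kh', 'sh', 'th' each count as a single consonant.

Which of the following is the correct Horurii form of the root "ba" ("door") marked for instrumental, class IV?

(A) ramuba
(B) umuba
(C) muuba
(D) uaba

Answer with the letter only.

Attach case instrumental mu- → muba.
Attach noun class class IV u- → umuba.
Epenthesis: no change.
So the correct form is umuba, option (B).
(D) uaba is wrong: it uses locative instead of instrumental for case.
(A) ramuba is wrong: it uses class I instead of class IV for noun class.
(C) muuba is wrong: it has the affixes in the wrong order.

B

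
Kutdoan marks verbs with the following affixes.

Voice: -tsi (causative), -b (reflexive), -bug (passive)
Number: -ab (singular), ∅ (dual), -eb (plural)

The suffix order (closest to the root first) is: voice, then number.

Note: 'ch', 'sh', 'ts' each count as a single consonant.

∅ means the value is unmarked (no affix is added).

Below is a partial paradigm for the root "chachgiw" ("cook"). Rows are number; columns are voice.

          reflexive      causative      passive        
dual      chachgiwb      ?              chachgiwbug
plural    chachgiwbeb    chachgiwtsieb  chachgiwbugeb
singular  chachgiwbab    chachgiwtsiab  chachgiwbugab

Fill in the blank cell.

Attach voice causative -tsi → chachgiwtsi.
number = dual: zero marking, form stays chachgiwtsi.

chachgiwtsi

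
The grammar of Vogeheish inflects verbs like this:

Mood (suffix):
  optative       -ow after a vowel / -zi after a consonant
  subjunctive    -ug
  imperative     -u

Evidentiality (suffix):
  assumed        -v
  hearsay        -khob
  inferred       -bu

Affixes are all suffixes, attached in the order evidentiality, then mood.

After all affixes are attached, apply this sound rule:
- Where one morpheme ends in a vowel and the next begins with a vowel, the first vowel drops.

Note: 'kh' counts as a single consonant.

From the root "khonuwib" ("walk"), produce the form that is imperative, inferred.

khonuwibbu

Attach evidentiality inferred -bu → khonuwibbu.
Attach mood imperative -u → khonuwibbuu.
Apply vowel deletion: khonuwibbuu → khonuwibbu.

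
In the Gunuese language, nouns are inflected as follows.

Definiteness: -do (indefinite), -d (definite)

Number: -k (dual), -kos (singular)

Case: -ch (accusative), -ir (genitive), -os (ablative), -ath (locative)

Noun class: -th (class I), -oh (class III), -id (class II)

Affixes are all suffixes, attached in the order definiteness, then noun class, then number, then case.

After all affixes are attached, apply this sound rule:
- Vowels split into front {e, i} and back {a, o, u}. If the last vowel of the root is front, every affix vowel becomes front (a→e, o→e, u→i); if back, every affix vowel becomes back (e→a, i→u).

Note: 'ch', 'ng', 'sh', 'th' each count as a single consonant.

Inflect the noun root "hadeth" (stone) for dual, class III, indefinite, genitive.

hadethdeehkir

Attach definiteness indefinite -do → hadethdo.
Attach noun class class III -oh → hadethdooh.
Attach number dual -k → hadethdoohk.
Attach case genitive -ir → hadethdoohkir.
Apply vowel harmony: hadethdoohkir → hadethdeehkir.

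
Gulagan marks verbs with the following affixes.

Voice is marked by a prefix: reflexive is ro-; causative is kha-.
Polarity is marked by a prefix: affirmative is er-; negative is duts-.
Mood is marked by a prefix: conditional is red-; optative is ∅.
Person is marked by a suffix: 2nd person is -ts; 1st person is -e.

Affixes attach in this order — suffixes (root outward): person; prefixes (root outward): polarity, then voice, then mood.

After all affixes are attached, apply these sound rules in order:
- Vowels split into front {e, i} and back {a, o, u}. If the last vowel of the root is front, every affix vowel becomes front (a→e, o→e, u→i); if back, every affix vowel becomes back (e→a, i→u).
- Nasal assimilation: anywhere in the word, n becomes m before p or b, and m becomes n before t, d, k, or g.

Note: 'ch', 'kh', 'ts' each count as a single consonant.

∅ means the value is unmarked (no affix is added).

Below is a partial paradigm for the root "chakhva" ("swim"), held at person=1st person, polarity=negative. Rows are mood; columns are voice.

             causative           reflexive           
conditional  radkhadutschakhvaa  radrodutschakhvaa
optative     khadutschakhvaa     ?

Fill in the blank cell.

Attach person 1st person -e → chakhvae.
Attach polarity negative duts- → dutschakhvae.
Attach voice reflexive ro- → rodutschakhvae.
mood = optative: zero marking, form stays rodutschakhvae.
Apply vowel harmony: rodutschakhvae → rodutschakhvaa.
Nasal assimilation: no change.

rodutschakhvaa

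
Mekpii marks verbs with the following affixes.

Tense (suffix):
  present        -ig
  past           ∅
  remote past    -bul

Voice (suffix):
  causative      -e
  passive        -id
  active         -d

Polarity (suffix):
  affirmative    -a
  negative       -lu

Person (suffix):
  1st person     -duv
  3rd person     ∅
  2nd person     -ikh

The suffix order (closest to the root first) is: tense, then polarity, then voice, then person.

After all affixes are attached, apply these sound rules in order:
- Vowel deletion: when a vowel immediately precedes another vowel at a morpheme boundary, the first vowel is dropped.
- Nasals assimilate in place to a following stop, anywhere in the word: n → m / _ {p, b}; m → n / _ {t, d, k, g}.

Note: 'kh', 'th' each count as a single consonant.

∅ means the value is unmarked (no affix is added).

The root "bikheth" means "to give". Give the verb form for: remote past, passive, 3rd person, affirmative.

Attach tense remote past -bul → bikhethbul.
Attach polarity affirmative -a → bikhethbula.
Attach voice passive -id → bikhethbulaid.
person = 3rd person: zero marking, form stays bikhethbulaid.
Apply vowel deletion: bikhethbulaid → bikhethbulid.
Nasal assimilation: no change.

bikhethbulid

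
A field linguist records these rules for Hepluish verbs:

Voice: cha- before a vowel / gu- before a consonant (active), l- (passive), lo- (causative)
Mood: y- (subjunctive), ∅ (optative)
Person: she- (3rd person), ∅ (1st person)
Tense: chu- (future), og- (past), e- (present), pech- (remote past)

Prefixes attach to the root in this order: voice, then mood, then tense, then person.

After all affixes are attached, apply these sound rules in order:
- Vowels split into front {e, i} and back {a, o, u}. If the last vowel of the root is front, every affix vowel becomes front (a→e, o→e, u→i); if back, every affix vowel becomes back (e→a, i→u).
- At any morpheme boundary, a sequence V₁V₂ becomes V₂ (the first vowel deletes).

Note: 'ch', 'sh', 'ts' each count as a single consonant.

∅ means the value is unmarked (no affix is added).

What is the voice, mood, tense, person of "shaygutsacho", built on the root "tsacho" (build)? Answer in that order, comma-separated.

Segment: she-e-y-gu-tsacho.
voice: cha/gu- → active.
mood: y- → subjunctive.
tense: e- → present.
person: she- → 3rd person.

active, subjunctive, present, 3rd person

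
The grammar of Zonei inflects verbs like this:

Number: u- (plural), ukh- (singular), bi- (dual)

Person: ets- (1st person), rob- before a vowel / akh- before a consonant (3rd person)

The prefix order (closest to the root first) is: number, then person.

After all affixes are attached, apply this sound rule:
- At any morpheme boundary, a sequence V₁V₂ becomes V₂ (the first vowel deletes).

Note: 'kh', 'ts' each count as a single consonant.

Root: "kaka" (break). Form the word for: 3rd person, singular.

robukhkaka

Attach number singular ukh- → ukhkaka.
Attach person 3rd person rob- (before vowel 'u') → robukhkaka.
Vowel deletion: no change.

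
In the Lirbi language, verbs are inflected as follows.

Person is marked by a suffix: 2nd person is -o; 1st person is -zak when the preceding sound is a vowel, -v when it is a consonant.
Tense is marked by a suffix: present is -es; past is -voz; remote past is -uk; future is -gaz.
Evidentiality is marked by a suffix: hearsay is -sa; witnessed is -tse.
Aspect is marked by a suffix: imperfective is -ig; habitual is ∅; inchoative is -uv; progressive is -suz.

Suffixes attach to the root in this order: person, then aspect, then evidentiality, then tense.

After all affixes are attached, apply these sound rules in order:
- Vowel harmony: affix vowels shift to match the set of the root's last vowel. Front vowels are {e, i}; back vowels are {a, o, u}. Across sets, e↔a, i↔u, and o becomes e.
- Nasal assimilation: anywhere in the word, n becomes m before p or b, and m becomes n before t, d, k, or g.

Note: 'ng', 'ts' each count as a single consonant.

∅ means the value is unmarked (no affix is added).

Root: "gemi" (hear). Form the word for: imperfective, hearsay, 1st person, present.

gemizekigsees

Attach person 1st person -zak (after vowel 'i') → gemizak.
Attach aspect imperfective -ig → gemizakig.
Attach evidentiality hearsay -sa → gemizakigsa.
Attach tense present -es → gemizakigsaes.
Apply vowel harmony: gemizakigsaes → gemizekigsees.
Nasal assimilation: no change.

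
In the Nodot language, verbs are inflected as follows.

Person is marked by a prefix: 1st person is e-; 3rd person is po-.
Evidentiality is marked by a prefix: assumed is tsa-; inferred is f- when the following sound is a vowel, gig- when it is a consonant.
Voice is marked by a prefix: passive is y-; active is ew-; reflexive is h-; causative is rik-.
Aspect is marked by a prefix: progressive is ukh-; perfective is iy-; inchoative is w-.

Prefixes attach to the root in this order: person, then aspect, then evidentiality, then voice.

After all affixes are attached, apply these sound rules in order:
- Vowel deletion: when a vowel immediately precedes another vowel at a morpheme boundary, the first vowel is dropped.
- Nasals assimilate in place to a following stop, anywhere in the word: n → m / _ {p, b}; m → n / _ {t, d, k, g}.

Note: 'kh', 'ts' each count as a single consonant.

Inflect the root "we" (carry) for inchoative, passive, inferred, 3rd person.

ygigwpowe

Attach person 3rd person po- → powe.
Attach aspect inchoative w- → wpowe.
Attach evidentiality inferred gig- (before consonant 'w') → gigwpowe.
Attach voice passive y- → ygigwpowe.
Vowel deletion: no change.
Nasal assimilation: no change.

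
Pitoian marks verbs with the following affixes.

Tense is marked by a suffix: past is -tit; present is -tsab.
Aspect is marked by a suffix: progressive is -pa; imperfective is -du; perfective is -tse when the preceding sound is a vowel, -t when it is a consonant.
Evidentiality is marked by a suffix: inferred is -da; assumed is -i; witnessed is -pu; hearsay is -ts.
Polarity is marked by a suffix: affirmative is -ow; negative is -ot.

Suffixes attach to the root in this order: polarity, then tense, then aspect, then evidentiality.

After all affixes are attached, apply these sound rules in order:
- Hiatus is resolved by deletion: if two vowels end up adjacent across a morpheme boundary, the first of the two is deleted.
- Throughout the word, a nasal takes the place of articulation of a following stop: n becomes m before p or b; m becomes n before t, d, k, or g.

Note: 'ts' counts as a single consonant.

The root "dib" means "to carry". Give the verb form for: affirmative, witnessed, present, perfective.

Attach polarity affirmative -ow → dibow.
Attach tense present -tsab → dibowtsab.
Attach aspect perfective -t (after consonant 'b') → dibowtsabt.
Attach evidentiality witnessed -pu → dibowtsabtpu.
Vowel deletion: no change.
Nasal assimilation: no change.

dibowtsabtpu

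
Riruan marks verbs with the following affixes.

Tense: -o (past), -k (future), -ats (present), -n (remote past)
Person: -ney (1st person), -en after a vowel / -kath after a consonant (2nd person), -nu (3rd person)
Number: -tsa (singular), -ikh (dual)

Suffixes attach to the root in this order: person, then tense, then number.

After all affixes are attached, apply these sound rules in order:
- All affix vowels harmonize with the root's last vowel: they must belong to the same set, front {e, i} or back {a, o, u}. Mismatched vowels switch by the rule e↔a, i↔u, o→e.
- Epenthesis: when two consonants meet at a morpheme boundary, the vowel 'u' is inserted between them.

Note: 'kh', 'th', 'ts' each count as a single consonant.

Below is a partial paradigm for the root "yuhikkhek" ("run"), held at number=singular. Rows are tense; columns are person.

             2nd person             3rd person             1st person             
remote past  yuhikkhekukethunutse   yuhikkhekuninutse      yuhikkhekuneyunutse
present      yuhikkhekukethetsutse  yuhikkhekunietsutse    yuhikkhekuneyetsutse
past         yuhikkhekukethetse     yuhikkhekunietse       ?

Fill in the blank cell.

yuhikkhekuneyetse

Attach person 1st person -ney → yuhikkhekney.
Attach tense past -o → yuhikkhekneyo.
Attach number singular -tsa → yuhikkhekneyotsa.
Apply vowel harmony: yuhikkhekneyotsa → yuhikkhekneyetse.
Apply epenthesis: yuhikkhekneyetse → yuhikkhekuneyetse.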